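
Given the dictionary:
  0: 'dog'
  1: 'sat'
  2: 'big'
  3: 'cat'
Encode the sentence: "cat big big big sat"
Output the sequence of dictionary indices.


Look up each word in the dictionary:
  'cat' -> 3
  'big' -> 2
  'big' -> 2
  'big' -> 2
  'sat' -> 1

Encoded: [3, 2, 2, 2, 1]


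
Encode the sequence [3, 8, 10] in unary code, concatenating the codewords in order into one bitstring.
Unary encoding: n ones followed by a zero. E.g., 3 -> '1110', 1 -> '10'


Encode each number as n ones followed by a terminating 0:
  3 -> 1110 (4 bits)
  8 -> 111111110 (9 bits)
  10 -> 11111111110 (11 bits)
Total length = 4 + 9 + 11 = 24 bits.

Unary([3, 8, 10]) = 111011111111011111111110 (24 bits)


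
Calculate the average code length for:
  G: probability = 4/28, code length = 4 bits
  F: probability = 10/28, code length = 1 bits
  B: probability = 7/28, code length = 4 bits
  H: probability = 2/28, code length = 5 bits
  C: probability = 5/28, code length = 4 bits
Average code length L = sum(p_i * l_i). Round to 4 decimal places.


Weighted contributions p_i * l_i:
  G: (4/28) * 4 = 16/28
  F: (10/28) * 1 = 10/28
  B: (7/28) * 4 = 28/28
  H: (2/28) * 5 = 10/28
  C: (5/28) * 4 = 20/28
Sum = (16 + 10 + 28 + 10 + 20)/28 = 84/28

L = 84/28 = 3.0000 bits/symbol


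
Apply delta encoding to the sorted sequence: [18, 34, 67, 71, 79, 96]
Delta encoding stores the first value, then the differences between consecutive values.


First value: 18
Deltas:
  34 - 18 = 16
  67 - 34 = 33
  71 - 67 = 4
  79 - 71 = 8
  96 - 79 = 17


Delta encoded: [18, 16, 33, 4, 8, 17]


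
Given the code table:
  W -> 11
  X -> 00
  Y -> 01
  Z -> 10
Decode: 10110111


Decoding:
10 -> Z
11 -> W
01 -> Y
11 -> W


Result: ZWYW


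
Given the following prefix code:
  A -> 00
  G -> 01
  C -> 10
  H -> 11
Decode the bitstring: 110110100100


Decoding step by step:
Bits 11 -> H
Bits 01 -> G
Bits 10 -> C
Bits 10 -> C
Bits 01 -> G
Bits 00 -> A


Decoded message: HGCCGA


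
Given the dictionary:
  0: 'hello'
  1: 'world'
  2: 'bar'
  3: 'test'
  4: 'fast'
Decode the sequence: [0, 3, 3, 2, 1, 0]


Look up each index in the dictionary:
  0 -> 'hello'
  3 -> 'test'
  3 -> 'test'
  2 -> 'bar'
  1 -> 'world'
  0 -> 'hello'

Decoded: "hello test test bar world hello"


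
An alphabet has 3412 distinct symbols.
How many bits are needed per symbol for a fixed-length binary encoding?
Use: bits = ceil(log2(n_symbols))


log2(3412) = 11.7364
Bracket: 2^11 = 2048 < 3412 <= 2^12 = 4096
So ceil(log2(3412)) = 12

bits = ceil(log2(3412)) = ceil(11.7364) = 12 bits


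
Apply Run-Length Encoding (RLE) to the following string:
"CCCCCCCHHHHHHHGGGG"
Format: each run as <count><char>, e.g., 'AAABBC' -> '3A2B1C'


Scanning runs left to right:
  i=0: run of 'C' x 7 -> '7C'
  i=7: run of 'H' x 7 -> '7H'
  i=14: run of 'G' x 4 -> '4G'

RLE = 7C7H4G


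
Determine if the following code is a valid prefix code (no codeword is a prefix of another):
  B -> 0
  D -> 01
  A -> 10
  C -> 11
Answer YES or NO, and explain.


Checking each pair (does one codeword prefix another?):
  B='0' vs D='01': prefix -- VIOLATION

NO -- this is NOT a valid prefix code. B (0) is a prefix of D (01).


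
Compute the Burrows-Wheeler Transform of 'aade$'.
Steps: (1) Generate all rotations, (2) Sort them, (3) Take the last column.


Rotations (sorted):
  0: $aade -> last char: e
  1: aade$ -> last char: $
  2: ade$a -> last char: a
  3: de$aa -> last char: a
  4: e$aad -> last char: d


BWT = e$aad


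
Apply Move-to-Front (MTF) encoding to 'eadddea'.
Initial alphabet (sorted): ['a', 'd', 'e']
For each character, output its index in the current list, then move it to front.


MTF encoding:
'e': index 2 in ['a', 'd', 'e'] -> ['e', 'a', 'd']
'a': index 1 in ['e', 'a', 'd'] -> ['a', 'e', 'd']
'd': index 2 in ['a', 'e', 'd'] -> ['d', 'a', 'e']
'd': index 0 in ['d', 'a', 'e'] -> ['d', 'a', 'e']
'd': index 0 in ['d', 'a', 'e'] -> ['d', 'a', 'e']
'e': index 2 in ['d', 'a', 'e'] -> ['e', 'd', 'a']
'a': index 2 in ['e', 'd', 'a'] -> ['a', 'e', 'd']


Output: [2, 1, 2, 0, 0, 2, 2]


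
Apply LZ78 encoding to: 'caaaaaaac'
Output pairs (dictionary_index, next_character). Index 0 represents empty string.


LZ78 encoding steps:
Dictionary: {0: ''}
Step 1: w='' (idx 0), next='c' -> output (0, 'c'), add 'c' as idx 1
Step 2: w='' (idx 0), next='a' -> output (0, 'a'), add 'a' as idx 2
Step 3: w='a' (idx 2), next='a' -> output (2, 'a'), add 'aa' as idx 3
Step 4: w='aa' (idx 3), next='a' -> output (3, 'a'), add 'aaa' as idx 4
Step 5: w='a' (idx 2), next='c' -> output (2, 'c'), add 'ac' as idx 5


Encoded: [(0, 'c'), (0, 'a'), (2, 'a'), (3, 'a'), (2, 'c')]


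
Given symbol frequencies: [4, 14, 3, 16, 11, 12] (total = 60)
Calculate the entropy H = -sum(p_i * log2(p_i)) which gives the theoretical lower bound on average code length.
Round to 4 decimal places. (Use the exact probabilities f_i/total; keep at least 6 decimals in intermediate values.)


Per-symbol terms -p_i * log2(p_i) with p_i = f_i/60:
  p = 4/60 = 0.066667: log2(p) = -3.906891, -p*log2(p) = 0.260459
  p = 14/60 = 0.233333: log2(p) = -2.099536, -p*log2(p) = 0.489892
  p = 3/60 = 0.050000: log2(p) = -4.321928, -p*log2(p) = 0.216096
  p = 16/60 = 0.266667: log2(p) = -1.906891, -p*log2(p) = 0.508504
  p = 11/60 = 0.183333: log2(p) = -2.447459, -p*log2(p) = 0.448701
  p = 12/60 = 0.200000: log2(p) = -2.321928, -p*log2(p) = 0.464386
H = 0.260459 + 0.489892 + 0.216096 + 0.508504 + 0.448701 + 0.464386 = 2.388038

H = 2.388 bits/symbol


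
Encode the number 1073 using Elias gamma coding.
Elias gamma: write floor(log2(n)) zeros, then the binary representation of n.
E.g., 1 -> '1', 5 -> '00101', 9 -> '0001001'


num_bits = floor(log2(1073)) + 1 = 11
leading_zeros = num_bits - 1 = 10
binary(1073) = 10000110001

Elias gamma(1073) = '0000000000' + '10000110001' = 000000000010000110001 (21 bits)


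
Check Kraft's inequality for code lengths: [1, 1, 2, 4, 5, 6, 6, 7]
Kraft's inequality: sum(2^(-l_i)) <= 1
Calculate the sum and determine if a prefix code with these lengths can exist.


Sum = 2^(-1) + 2^(-1) + 2^(-2) + 2^(-4) + 2^(-5) + 2^(-6) + 2^(-6) + 2^(-7)
    = 0.5 + 0.5 + 0.25 + 0.0625 + 0.03125 + 0.015625 + 0.015625 + 0.0078125
    = 177/128 = 1.3828125
Since 1.3828125 > 1, Kraft's inequality is NOT satisfied.
A prefix code with these lengths CANNOT exist.

Kraft sum = 1.3828125. Not satisfied.


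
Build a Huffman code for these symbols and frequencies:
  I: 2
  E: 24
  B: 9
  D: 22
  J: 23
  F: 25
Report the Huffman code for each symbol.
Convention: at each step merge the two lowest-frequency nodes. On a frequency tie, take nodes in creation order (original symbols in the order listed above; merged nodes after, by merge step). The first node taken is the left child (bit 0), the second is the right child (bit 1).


Huffman tree construction:
Step 1: Merge I(2) + B(9) = 11
Step 2: Merge (I+B)(11) + D(22) = 33
Step 3: Merge J(23) + E(24) = 47
Step 4: Merge F(25) + ((I+B)+D)(33) = 58
Step 5: Merge (J+E)(47) + (F+((I+B)+D))(58) = 105
Read each symbol's code off the tree from the root (left child = 0, right child = 1).

Codes:
  I: 1100 (length 4)
  E: 01 (length 2)
  B: 1101 (length 4)
  D: 111 (length 3)
  J: 00 (length 2)
  F: 10 (length 2)
Average code length: 254/105 = 2.4190 bits/symbol


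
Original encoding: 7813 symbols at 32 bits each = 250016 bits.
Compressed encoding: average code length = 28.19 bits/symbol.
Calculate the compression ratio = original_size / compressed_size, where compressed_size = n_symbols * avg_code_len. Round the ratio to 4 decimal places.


original_size = n_symbols * orig_bits = 7813 * 32 = 250016 bits
compressed_size = n_symbols * avg_code_len = 7813 * 28.19 = 220248.47 bits
ratio = original_size / compressed_size = 250016 / 220248.47 = 1.1352

Compression ratio = 1.1352


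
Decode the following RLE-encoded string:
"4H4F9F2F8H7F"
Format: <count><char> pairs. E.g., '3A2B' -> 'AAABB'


Expanding each <count><char> pair:
  4H -> 'HHHH'
  4F -> 'FFFF'
  9F -> 'FFFFFFFFF'
  2F -> 'FF'
  8H -> 'HHHHHHHH'
  7F -> 'FFFFFFF'

Decoded = HHHHFFFFFFFFFFFFFFFHHHHHHHHFFFFFFF


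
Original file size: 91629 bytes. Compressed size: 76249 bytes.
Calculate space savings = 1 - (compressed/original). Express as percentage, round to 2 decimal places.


ratio = compressed/original = 76249/91629 = 0.832149
savings = 1 - ratio = 1 - 0.832149 = 0.167851
as a percentage: 0.167851 * 100 = 16.79%

Space savings = 1 - 76249/91629 = 16.79%


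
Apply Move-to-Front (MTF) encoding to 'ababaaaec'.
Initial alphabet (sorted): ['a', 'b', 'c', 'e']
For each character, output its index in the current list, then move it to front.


MTF encoding:
'a': index 0 in ['a', 'b', 'c', 'e'] -> ['a', 'b', 'c', 'e']
'b': index 1 in ['a', 'b', 'c', 'e'] -> ['b', 'a', 'c', 'e']
'a': index 1 in ['b', 'a', 'c', 'e'] -> ['a', 'b', 'c', 'e']
'b': index 1 in ['a', 'b', 'c', 'e'] -> ['b', 'a', 'c', 'e']
'a': index 1 in ['b', 'a', 'c', 'e'] -> ['a', 'b', 'c', 'e']
'a': index 0 in ['a', 'b', 'c', 'e'] -> ['a', 'b', 'c', 'e']
'a': index 0 in ['a', 'b', 'c', 'e'] -> ['a', 'b', 'c', 'e']
'e': index 3 in ['a', 'b', 'c', 'e'] -> ['e', 'a', 'b', 'c']
'c': index 3 in ['e', 'a', 'b', 'c'] -> ['c', 'e', 'a', 'b']


Output: [0, 1, 1, 1, 1, 0, 0, 3, 3]


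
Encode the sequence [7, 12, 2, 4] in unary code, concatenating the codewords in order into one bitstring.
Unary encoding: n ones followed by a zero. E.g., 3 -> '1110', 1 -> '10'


Encode each number as n ones followed by a terminating 0:
  7 -> 11111110 (8 bits)
  12 -> 1111111111110 (13 bits)
  2 -> 110 (3 bits)
  4 -> 11110 (5 bits)
Total length = 8 + 13 + 3 + 5 = 29 bits.

Unary([7, 12, 2, 4]) = 11111110111111111111011011110 (29 bits)


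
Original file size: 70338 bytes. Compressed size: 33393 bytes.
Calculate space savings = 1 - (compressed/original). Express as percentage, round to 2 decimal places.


ratio = compressed/original = 33393/70338 = 0.47475
savings = 1 - ratio = 1 - 0.47475 = 0.52525
as a percentage: 0.52525 * 100 = 52.52%

Space savings = 1 - 33393/70338 = 52.52%


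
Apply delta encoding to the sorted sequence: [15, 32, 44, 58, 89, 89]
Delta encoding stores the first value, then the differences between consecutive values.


First value: 15
Deltas:
  32 - 15 = 17
  44 - 32 = 12
  58 - 44 = 14
  89 - 58 = 31
  89 - 89 = 0


Delta encoded: [15, 17, 12, 14, 31, 0]


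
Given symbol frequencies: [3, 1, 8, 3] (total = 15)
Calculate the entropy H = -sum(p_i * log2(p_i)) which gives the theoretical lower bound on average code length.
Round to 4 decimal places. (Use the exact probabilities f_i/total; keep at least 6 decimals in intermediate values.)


Per-symbol terms -p_i * log2(p_i) with p_i = f_i/15:
  p = 3/15 = 0.200000: log2(p) = -2.321928, -p*log2(p) = 0.464386
  p = 1/15 = 0.066667: log2(p) = -3.906891, -p*log2(p) = 0.260459
  p = 8/15 = 0.533333: log2(p) = -0.906891, -p*log2(p) = 0.483675
  p = 3/15 = 0.200000: log2(p) = -2.321928, -p*log2(p) = 0.464386
H = 0.464386 + 0.260459 + 0.483675 + 0.464386 = 1.672906

H = 1.6729 bits/symbol


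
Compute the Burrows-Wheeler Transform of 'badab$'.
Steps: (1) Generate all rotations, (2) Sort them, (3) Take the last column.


Rotations (sorted):
  0: $badab -> last char: b
  1: ab$bad -> last char: d
  2: adab$b -> last char: b
  3: b$bada -> last char: a
  4: badab$ -> last char: $
  5: dab$ba -> last char: a


BWT = bdba$a


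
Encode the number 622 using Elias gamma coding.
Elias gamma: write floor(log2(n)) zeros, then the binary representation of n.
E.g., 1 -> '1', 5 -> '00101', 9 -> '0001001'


num_bits = floor(log2(622)) + 1 = 10
leading_zeros = num_bits - 1 = 9
binary(622) = 1001101110

Elias gamma(622) = '000000000' + '1001101110' = 0000000001001101110 (19 bits)


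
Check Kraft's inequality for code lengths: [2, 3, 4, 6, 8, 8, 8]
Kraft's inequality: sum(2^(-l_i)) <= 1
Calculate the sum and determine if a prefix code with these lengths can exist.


Sum = 2^(-2) + 2^(-3) + 2^(-4) + 2^(-6) + 2^(-8) + 2^(-8) + 2^(-8)
    = 0.25 + 0.125 + 0.0625 + 0.015625 + 0.00390625 + 0.00390625 + 0.00390625
    = 119/256 = 0.46484375
Since 0.46484375 <= 1, Kraft's inequality IS satisfied.
A prefix code with these lengths CAN exist.

Kraft sum = 0.46484375. Satisfied.


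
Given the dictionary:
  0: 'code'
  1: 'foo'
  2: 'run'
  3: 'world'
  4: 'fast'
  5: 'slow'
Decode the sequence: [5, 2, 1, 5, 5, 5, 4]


Look up each index in the dictionary:
  5 -> 'slow'
  2 -> 'run'
  1 -> 'foo'
  5 -> 'slow'
  5 -> 'slow'
  5 -> 'slow'
  4 -> 'fast'

Decoded: "slow run foo slow slow slow fast"


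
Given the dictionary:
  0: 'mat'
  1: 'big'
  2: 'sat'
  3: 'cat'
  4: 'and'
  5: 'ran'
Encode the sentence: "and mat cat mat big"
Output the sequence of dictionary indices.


Look up each word in the dictionary:
  'and' -> 4
  'mat' -> 0
  'cat' -> 3
  'mat' -> 0
  'big' -> 1

Encoded: [4, 0, 3, 0, 1]


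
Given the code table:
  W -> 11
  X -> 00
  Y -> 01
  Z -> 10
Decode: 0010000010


Decoding:
00 -> X
10 -> Z
00 -> X
00 -> X
10 -> Z


Result: XZXXZ


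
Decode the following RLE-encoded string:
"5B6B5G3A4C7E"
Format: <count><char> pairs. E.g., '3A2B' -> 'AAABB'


Expanding each <count><char> pair:
  5B -> 'BBBBB'
  6B -> 'BBBBBB'
  5G -> 'GGGGG'
  3A -> 'AAA'
  4C -> 'CCCC'
  7E -> 'EEEEEEE'

Decoded = BBBBBBBBBBBGGGGGAAACCCCEEEEEEE


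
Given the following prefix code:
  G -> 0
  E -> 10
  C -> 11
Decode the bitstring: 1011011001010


Decoding step by step:
Bits 10 -> E
Bits 11 -> C
Bits 0 -> G
Bits 11 -> C
Bits 0 -> G
Bits 0 -> G
Bits 10 -> E
Bits 10 -> E


Decoded message: ECGCGGEE


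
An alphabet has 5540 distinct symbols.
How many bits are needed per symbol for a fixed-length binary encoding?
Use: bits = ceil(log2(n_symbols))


log2(5540) = 12.4357
Bracket: 2^12 = 4096 < 5540 <= 2^13 = 8192
So ceil(log2(5540)) = 13

bits = ceil(log2(5540)) = ceil(12.4357) = 13 bits


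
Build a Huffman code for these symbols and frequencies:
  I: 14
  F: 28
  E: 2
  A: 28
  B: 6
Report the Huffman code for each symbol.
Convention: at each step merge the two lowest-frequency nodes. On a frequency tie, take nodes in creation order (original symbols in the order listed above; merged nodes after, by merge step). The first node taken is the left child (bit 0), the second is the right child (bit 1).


Huffman tree construction:
Step 1: Merge E(2) + B(6) = 8
Step 2: Merge (E+B)(8) + I(14) = 22
Step 3: Merge ((E+B)+I)(22) + F(28) = 50
Step 4: Merge A(28) + (((E+B)+I)+F)(50) = 78
Read each symbol's code off the tree from the root (left child = 0, right child = 1).

Codes:
  I: 101 (length 3)
  F: 11 (length 2)
  E: 1000 (length 4)
  A: 0 (length 1)
  B: 1001 (length 4)
Average code length: 158/78 = 2.0256 bits/symbol


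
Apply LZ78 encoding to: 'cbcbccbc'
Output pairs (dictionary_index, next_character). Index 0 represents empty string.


LZ78 encoding steps:
Dictionary: {0: ''}
Step 1: w='' (idx 0), next='c' -> output (0, 'c'), add 'c' as idx 1
Step 2: w='' (idx 0), next='b' -> output (0, 'b'), add 'b' as idx 2
Step 3: w='c' (idx 1), next='b' -> output (1, 'b'), add 'cb' as idx 3
Step 4: w='c' (idx 1), next='c' -> output (1, 'c'), add 'cc' as idx 4
Step 5: w='b' (idx 2), next='c' -> output (2, 'c'), add 'bc' as idx 5


Encoded: [(0, 'c'), (0, 'b'), (1, 'b'), (1, 'c'), (2, 'c')]


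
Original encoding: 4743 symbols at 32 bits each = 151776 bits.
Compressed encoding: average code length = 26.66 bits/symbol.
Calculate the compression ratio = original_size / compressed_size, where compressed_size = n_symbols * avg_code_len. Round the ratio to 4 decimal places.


original_size = n_symbols * orig_bits = 4743 * 32 = 151776 bits
compressed_size = n_symbols * avg_code_len = 4743 * 26.66 = 126448.38 bits
ratio = original_size / compressed_size = 151776 / 126448.38 = 1.2003

Compression ratio = 1.2003


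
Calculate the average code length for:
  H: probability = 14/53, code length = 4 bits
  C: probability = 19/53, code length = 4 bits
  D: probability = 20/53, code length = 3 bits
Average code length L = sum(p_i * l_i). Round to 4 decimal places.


Weighted contributions p_i * l_i:
  H: (14/53) * 4 = 56/53
  C: (19/53) * 4 = 76/53
  D: (20/53) * 3 = 60/53
Sum = (56 + 76 + 60)/53 = 192/53

L = 192/53 = 3.6226 bits/symbol


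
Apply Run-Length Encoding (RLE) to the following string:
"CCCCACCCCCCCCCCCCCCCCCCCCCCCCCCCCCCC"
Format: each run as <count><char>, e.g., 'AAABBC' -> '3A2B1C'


Scanning runs left to right:
  i=0: run of 'C' x 4 -> '4C'
  i=4: run of 'A' x 1 -> '1A'
  i=5: run of 'C' x 31 -> '31C'

RLE = 4C1A31C


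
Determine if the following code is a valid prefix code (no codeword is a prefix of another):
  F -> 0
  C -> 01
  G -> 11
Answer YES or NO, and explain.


Checking each pair (does one codeword prefix another?):
  F='0' vs C='01': prefix -- VIOLATION

NO -- this is NOT a valid prefix code. F (0) is a prefix of C (01).


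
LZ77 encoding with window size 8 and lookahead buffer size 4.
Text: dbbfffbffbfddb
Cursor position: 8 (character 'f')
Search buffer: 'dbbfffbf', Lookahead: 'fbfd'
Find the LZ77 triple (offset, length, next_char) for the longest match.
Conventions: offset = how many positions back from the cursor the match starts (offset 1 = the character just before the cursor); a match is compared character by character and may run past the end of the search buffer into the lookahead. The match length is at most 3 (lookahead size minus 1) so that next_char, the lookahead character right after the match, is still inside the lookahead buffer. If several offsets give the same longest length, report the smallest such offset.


Try each offset into the search buffer:
  offset=1 (pos 7, char 'f'): match length 1
  offset=2 (pos 6, char 'b'): match length 0
  offset=3 (pos 5, char 'f'): match length 3
  offset=4 (pos 4, char 'f'): match length 1
  offset=5 (pos 3, char 'f'): match length 1
  offset=6 (pos 2, char 'b'): match length 0
  offset=7 (pos 1, char 'b'): match length 0
  offset=8 (pos 0, char 'd'): match length 0
Longest match has length 3 at offset 3.
next_char = character at position 8 + 3 = 11 -> 'd'

Best match: offset=3, length=3 (matching 'fbf' starting at position 5)
LZ77 triple: (3, 3, 'd')


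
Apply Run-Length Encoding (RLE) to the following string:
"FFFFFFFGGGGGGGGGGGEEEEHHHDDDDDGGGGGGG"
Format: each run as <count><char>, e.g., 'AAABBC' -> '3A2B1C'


Scanning runs left to right:
  i=0: run of 'F' x 7 -> '7F'
  i=7: run of 'G' x 11 -> '11G'
  i=18: run of 'E' x 4 -> '4E'
  i=22: run of 'H' x 3 -> '3H'
  i=25: run of 'D' x 5 -> '5D'
  i=30: run of 'G' x 7 -> '7G'

RLE = 7F11G4E3H5D7G


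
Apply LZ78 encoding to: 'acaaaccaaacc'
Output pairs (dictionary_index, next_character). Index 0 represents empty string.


LZ78 encoding steps:
Dictionary: {0: ''}
Step 1: w='' (idx 0), next='a' -> output (0, 'a'), add 'a' as idx 1
Step 2: w='' (idx 0), next='c' -> output (0, 'c'), add 'c' as idx 2
Step 3: w='a' (idx 1), next='a' -> output (1, 'a'), add 'aa' as idx 3
Step 4: w='a' (idx 1), next='c' -> output (1, 'c'), add 'ac' as idx 4
Step 5: w='c' (idx 2), next='a' -> output (2, 'a'), add 'ca' as idx 5
Step 6: w='aa' (idx 3), next='c' -> output (3, 'c'), add 'aac' as idx 6
Step 7: w='c' (idx 2), end of input -> output (2, '')


Encoded: [(0, 'a'), (0, 'c'), (1, 'a'), (1, 'c'), (2, 'a'), (3, 'c'), (2, '')]


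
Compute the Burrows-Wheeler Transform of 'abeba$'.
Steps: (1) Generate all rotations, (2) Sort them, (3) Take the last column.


Rotations (sorted):
  0: $abeba -> last char: a
  1: a$abeb -> last char: b
  2: abeba$ -> last char: $
  3: ba$abe -> last char: e
  4: beba$a -> last char: a
  5: eba$ab -> last char: b


BWT = ab$eab


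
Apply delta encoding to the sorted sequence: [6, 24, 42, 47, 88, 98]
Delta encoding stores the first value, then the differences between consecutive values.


First value: 6
Deltas:
  24 - 6 = 18
  42 - 24 = 18
  47 - 42 = 5
  88 - 47 = 41
  98 - 88 = 10


Delta encoded: [6, 18, 18, 5, 41, 10]


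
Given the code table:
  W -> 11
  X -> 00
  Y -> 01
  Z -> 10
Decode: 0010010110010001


Decoding:
00 -> X
10 -> Z
01 -> Y
01 -> Y
10 -> Z
01 -> Y
00 -> X
01 -> Y


Result: XZYYZYXY


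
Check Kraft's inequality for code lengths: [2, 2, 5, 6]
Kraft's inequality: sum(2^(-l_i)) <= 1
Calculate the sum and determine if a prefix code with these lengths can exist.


Sum = 2^(-2) + 2^(-2) + 2^(-5) + 2^(-6)
    = 0.25 + 0.25 + 0.03125 + 0.015625
    = 35/64 = 0.546875
Since 0.546875 <= 1, Kraft's inequality IS satisfied.
A prefix code with these lengths CAN exist.

Kraft sum = 0.546875. Satisfied.


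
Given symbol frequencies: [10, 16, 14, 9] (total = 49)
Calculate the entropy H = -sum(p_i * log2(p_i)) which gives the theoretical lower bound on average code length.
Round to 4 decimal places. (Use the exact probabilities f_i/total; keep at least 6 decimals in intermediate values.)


Per-symbol terms -p_i * log2(p_i) with p_i = f_i/49:
  p = 10/49 = 0.204082: log2(p) = -2.292782, -p*log2(p) = 0.467915
  p = 16/49 = 0.326531: log2(p) = -1.614710, -p*log2(p) = 0.527252
  p = 14/49 = 0.285714: log2(p) = -1.807355, -p*log2(p) = 0.516387
  p = 9/49 = 0.183673: log2(p) = -2.444785, -p*log2(p) = 0.449042
H = 0.467915 + 0.527252 + 0.516387 + 0.449042 = 1.960596

H = 1.9606 bits/symbol


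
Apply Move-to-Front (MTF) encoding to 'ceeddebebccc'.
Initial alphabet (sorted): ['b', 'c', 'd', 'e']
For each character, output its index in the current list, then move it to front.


MTF encoding:
'c': index 1 in ['b', 'c', 'd', 'e'] -> ['c', 'b', 'd', 'e']
'e': index 3 in ['c', 'b', 'd', 'e'] -> ['e', 'c', 'b', 'd']
'e': index 0 in ['e', 'c', 'b', 'd'] -> ['e', 'c', 'b', 'd']
'd': index 3 in ['e', 'c', 'b', 'd'] -> ['d', 'e', 'c', 'b']
'd': index 0 in ['d', 'e', 'c', 'b'] -> ['d', 'e', 'c', 'b']
'e': index 1 in ['d', 'e', 'c', 'b'] -> ['e', 'd', 'c', 'b']
'b': index 3 in ['e', 'd', 'c', 'b'] -> ['b', 'e', 'd', 'c']
'e': index 1 in ['b', 'e', 'd', 'c'] -> ['e', 'b', 'd', 'c']
'b': index 1 in ['e', 'b', 'd', 'c'] -> ['b', 'e', 'd', 'c']
'c': index 3 in ['b', 'e', 'd', 'c'] -> ['c', 'b', 'e', 'd']
'c': index 0 in ['c', 'b', 'e', 'd'] -> ['c', 'b', 'e', 'd']
'c': index 0 in ['c', 'b', 'e', 'd'] -> ['c', 'b', 'e', 'd']


Output: [1, 3, 0, 3, 0, 1, 3, 1, 1, 3, 0, 0]


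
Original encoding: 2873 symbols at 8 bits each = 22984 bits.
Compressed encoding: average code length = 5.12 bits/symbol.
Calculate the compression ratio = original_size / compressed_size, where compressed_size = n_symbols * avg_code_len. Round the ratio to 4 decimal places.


original_size = n_symbols * orig_bits = 2873 * 8 = 22984 bits
compressed_size = n_symbols * avg_code_len = 2873 * 5.12 = 14709.76 bits
ratio = original_size / compressed_size = 22984 / 14709.76 = 1.5625

Compression ratio = 1.5625


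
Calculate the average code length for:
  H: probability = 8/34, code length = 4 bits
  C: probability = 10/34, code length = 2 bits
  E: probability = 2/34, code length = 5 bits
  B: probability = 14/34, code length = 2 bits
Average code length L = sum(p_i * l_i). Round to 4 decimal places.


Weighted contributions p_i * l_i:
  H: (8/34) * 4 = 32/34
  C: (10/34) * 2 = 20/34
  E: (2/34) * 5 = 10/34
  B: (14/34) * 2 = 28/34
Sum = (32 + 20 + 10 + 28)/34 = 90/34

L = 90/34 = 2.6471 bits/symbol


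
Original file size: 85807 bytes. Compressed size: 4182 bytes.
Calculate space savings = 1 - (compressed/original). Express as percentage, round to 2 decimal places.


ratio = compressed/original = 4182/85807 = 0.048737
savings = 1 - ratio = 1 - 0.048737 = 0.951263
as a percentage: 0.951263 * 100 = 95.13%

Space savings = 1 - 4182/85807 = 95.13%


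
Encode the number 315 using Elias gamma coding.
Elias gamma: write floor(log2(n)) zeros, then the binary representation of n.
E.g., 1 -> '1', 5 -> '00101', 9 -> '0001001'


num_bits = floor(log2(315)) + 1 = 9
leading_zeros = num_bits - 1 = 8
binary(315) = 100111011

Elias gamma(315) = '00000000' + '100111011' = 00000000100111011 (17 bits)


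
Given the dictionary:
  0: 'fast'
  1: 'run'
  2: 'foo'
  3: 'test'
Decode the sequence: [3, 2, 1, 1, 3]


Look up each index in the dictionary:
  3 -> 'test'
  2 -> 'foo'
  1 -> 'run'
  1 -> 'run'
  3 -> 'test'

Decoded: "test foo run run test"


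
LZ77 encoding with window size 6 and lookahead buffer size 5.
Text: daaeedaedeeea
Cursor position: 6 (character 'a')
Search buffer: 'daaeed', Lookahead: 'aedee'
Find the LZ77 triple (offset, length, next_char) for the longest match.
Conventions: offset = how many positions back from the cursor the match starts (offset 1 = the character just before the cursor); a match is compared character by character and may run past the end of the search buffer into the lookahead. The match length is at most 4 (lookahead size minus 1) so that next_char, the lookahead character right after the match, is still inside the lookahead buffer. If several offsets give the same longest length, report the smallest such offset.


Try each offset into the search buffer:
  offset=1 (pos 5, char 'd'): match length 0
  offset=2 (pos 4, char 'e'): match length 0
  offset=3 (pos 3, char 'e'): match length 0
  offset=4 (pos 2, char 'a'): match length 2
  offset=5 (pos 1, char 'a'): match length 1
  offset=6 (pos 0, char 'd'): match length 0
Longest match has length 2 at offset 4.
next_char = character at position 6 + 2 = 8 -> 'd'

Best match: offset=4, length=2 (matching 'ae' starting at position 2)
LZ77 triple: (4, 2, 'd')


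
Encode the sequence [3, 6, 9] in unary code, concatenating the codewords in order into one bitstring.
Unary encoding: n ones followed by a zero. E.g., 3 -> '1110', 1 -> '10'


Encode each number as n ones followed by a terminating 0:
  3 -> 1110 (4 bits)
  6 -> 1111110 (7 bits)
  9 -> 1111111110 (10 bits)
Total length = 4 + 7 + 10 = 21 bits.

Unary([3, 6, 9]) = 111011111101111111110 (21 bits)


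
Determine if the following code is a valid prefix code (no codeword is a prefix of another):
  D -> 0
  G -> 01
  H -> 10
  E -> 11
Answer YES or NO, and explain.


Checking each pair (does one codeword prefix another?):
  D='0' vs G='01': prefix -- VIOLATION

NO -- this is NOT a valid prefix code. D (0) is a prefix of G (01).


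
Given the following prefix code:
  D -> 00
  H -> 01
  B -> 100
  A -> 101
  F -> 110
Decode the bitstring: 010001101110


Decoding step by step:
Bits 01 -> H
Bits 00 -> D
Bits 01 -> H
Bits 101 -> A
Bits 110 -> F


Decoded message: HDHAF


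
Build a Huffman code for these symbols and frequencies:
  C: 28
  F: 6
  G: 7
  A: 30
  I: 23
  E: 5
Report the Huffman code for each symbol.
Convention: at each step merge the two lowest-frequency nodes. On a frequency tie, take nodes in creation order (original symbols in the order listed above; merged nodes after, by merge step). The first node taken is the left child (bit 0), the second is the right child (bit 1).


Huffman tree construction:
Step 1: Merge E(5) + F(6) = 11
Step 2: Merge G(7) + (E+F)(11) = 18
Step 3: Merge (G+(E+F))(18) + I(23) = 41
Step 4: Merge C(28) + A(30) = 58
Step 5: Merge ((G+(E+F))+I)(41) + (C+A)(58) = 99
Read each symbol's code off the tree from the root (left child = 0, right child = 1).

Codes:
  C: 10 (length 2)
  F: 0011 (length 4)
  G: 000 (length 3)
  A: 11 (length 2)
  I: 01 (length 2)
  E: 0010 (length 4)
Average code length: 227/99 = 2.2929 bits/symbol


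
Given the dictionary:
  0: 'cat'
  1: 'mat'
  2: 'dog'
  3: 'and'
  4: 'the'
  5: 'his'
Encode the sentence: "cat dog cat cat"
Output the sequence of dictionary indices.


Look up each word in the dictionary:
  'cat' -> 0
  'dog' -> 2
  'cat' -> 0
  'cat' -> 0

Encoded: [0, 2, 0, 0]


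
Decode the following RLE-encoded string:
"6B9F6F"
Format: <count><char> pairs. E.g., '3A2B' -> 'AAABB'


Expanding each <count><char> pair:
  6B -> 'BBBBBB'
  9F -> 'FFFFFFFFF'
  6F -> 'FFFFFF'

Decoded = BBBBBBFFFFFFFFFFFFFFF


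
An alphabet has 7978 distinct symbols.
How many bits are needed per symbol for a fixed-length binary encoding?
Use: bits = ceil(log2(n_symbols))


log2(7978) = 12.9618
Bracket: 2^12 = 4096 < 7978 <= 2^13 = 8192
So ceil(log2(7978)) = 13

bits = ceil(log2(7978)) = ceil(12.9618) = 13 bits


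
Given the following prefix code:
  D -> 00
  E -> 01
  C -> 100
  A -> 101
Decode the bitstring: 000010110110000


Decoding step by step:
Bits 00 -> D
Bits 00 -> D
Bits 101 -> A
Bits 101 -> A
Bits 100 -> C
Bits 00 -> D


Decoded message: DDAACD


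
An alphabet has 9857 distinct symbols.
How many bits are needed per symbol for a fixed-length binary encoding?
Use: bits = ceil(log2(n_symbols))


log2(9857) = 13.2669
Bracket: 2^13 = 8192 < 9857 <= 2^14 = 16384
So ceil(log2(9857)) = 14

bits = ceil(log2(9857)) = ceil(13.2669) = 14 bits


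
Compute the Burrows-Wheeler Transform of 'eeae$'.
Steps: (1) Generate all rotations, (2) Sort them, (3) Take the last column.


Rotations (sorted):
  0: $eeae -> last char: e
  1: ae$ee -> last char: e
  2: e$eea -> last char: a
  3: eae$e -> last char: e
  4: eeae$ -> last char: $


BWT = eeae$


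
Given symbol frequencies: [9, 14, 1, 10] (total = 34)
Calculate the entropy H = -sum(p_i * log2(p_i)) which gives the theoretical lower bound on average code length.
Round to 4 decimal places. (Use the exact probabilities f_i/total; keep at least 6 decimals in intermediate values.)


Per-symbol terms -p_i * log2(p_i) with p_i = f_i/34:
  p = 9/34 = 0.264706: log2(p) = -1.917538, -p*log2(p) = 0.507584
  p = 14/34 = 0.411765: log2(p) = -1.280108, -p*log2(p) = 0.527103
  p = 1/34 = 0.029412: log2(p) = -5.087463, -p*log2(p) = 0.149631
  p = 10/34 = 0.294118: log2(p) = -1.765535, -p*log2(p) = 0.519275
H = 0.507584 + 0.527103 + 0.149631 + 0.519275 = 1.703593

H = 1.7036 bits/symbol


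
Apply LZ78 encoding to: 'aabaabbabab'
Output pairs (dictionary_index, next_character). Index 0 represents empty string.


LZ78 encoding steps:
Dictionary: {0: ''}
Step 1: w='' (idx 0), next='a' -> output (0, 'a'), add 'a' as idx 1
Step 2: w='a' (idx 1), next='b' -> output (1, 'b'), add 'ab' as idx 2
Step 3: w='a' (idx 1), next='a' -> output (1, 'a'), add 'aa' as idx 3
Step 4: w='' (idx 0), next='b' -> output (0, 'b'), add 'b' as idx 4
Step 5: w='b' (idx 4), next='a' -> output (4, 'a'), add 'ba' as idx 5
Step 6: w='ba' (idx 5), next='b' -> output (5, 'b'), add 'bab' as idx 6


Encoded: [(0, 'a'), (1, 'b'), (1, 'a'), (0, 'b'), (4, 'a'), (5, 'b')]


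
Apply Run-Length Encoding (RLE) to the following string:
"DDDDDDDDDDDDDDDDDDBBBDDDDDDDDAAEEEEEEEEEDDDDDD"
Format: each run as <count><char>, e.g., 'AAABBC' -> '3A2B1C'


Scanning runs left to right:
  i=0: run of 'D' x 18 -> '18D'
  i=18: run of 'B' x 3 -> '3B'
  i=21: run of 'D' x 8 -> '8D'
  i=29: run of 'A' x 2 -> '2A'
  i=31: run of 'E' x 9 -> '9E'
  i=40: run of 'D' x 6 -> '6D'

RLE = 18D3B8D2A9E6D


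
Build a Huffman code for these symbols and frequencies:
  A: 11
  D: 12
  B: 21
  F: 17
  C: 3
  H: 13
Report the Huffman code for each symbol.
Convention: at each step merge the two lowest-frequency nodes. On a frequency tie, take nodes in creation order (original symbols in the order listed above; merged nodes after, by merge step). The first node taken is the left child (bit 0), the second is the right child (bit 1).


Huffman tree construction:
Step 1: Merge C(3) + A(11) = 14
Step 2: Merge D(12) + H(13) = 25
Step 3: Merge (C+A)(14) + F(17) = 31
Step 4: Merge B(21) + (D+H)(25) = 46
Step 5: Merge ((C+A)+F)(31) + (B+(D+H))(46) = 77
Read each symbol's code off the tree from the root (left child = 0, right child = 1).

Codes:
  A: 001 (length 3)
  D: 110 (length 3)
  B: 10 (length 2)
  F: 01 (length 2)
  C: 000 (length 3)
  H: 111 (length 3)
Average code length: 193/77 = 2.5065 bits/symbol


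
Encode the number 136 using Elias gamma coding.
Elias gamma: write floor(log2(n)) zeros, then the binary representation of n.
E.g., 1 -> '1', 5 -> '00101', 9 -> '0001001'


num_bits = floor(log2(136)) + 1 = 8
leading_zeros = num_bits - 1 = 7
binary(136) = 10001000

Elias gamma(136) = '0000000' + '10001000' = 000000010001000 (15 bits)


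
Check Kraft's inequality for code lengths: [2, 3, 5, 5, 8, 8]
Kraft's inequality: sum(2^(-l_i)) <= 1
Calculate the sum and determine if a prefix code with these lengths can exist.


Sum = 2^(-2) + 2^(-3) + 2^(-5) + 2^(-5) + 2^(-8) + 2^(-8)
    = 0.25 + 0.125 + 0.03125 + 0.03125 + 0.00390625 + 0.00390625
    = 114/256 = 0.4453125
Since 0.4453125 <= 1, Kraft's inequality IS satisfied.
A prefix code with these lengths CAN exist.

Kraft sum = 0.4453125. Satisfied.


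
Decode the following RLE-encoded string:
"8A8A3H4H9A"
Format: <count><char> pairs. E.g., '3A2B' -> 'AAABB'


Expanding each <count><char> pair:
  8A -> 'AAAAAAAA'
  8A -> 'AAAAAAAA'
  3H -> 'HHH'
  4H -> 'HHHH'
  9A -> 'AAAAAAAAA'

Decoded = AAAAAAAAAAAAAAAAHHHHHHHAAAAAAAAA


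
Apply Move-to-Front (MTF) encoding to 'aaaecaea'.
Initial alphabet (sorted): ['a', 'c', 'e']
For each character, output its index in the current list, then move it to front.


MTF encoding:
'a': index 0 in ['a', 'c', 'e'] -> ['a', 'c', 'e']
'a': index 0 in ['a', 'c', 'e'] -> ['a', 'c', 'e']
'a': index 0 in ['a', 'c', 'e'] -> ['a', 'c', 'e']
'e': index 2 in ['a', 'c', 'e'] -> ['e', 'a', 'c']
'c': index 2 in ['e', 'a', 'c'] -> ['c', 'e', 'a']
'a': index 2 in ['c', 'e', 'a'] -> ['a', 'c', 'e']
'e': index 2 in ['a', 'c', 'e'] -> ['e', 'a', 'c']
'a': index 1 in ['e', 'a', 'c'] -> ['a', 'e', 'c']


Output: [0, 0, 0, 2, 2, 2, 2, 1]


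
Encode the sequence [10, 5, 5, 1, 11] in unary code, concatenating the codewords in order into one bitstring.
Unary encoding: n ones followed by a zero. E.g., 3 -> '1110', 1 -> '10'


Encode each number as n ones followed by a terminating 0:
  10 -> 11111111110 (11 bits)
  5 -> 111110 (6 bits)
  5 -> 111110 (6 bits)
  1 -> 10 (2 bits)
  11 -> 111111111110 (12 bits)
Total length = 11 + 6 + 6 + 2 + 12 = 37 bits.

Unary([10, 5, 5, 1, 11]) = 1111111111011111011111010111111111110 (37 bits)


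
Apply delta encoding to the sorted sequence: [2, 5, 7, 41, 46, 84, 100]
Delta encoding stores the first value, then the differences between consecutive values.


First value: 2
Deltas:
  5 - 2 = 3
  7 - 5 = 2
  41 - 7 = 34
  46 - 41 = 5
  84 - 46 = 38
  100 - 84 = 16


Delta encoded: [2, 3, 2, 34, 5, 38, 16]


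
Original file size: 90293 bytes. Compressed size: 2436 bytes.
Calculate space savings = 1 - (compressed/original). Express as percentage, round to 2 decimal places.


ratio = compressed/original = 2436/90293 = 0.026979
savings = 1 - ratio = 1 - 0.026979 = 0.973021
as a percentage: 0.973021 * 100 = 97.3%

Space savings = 1 - 2436/90293 = 97.3%


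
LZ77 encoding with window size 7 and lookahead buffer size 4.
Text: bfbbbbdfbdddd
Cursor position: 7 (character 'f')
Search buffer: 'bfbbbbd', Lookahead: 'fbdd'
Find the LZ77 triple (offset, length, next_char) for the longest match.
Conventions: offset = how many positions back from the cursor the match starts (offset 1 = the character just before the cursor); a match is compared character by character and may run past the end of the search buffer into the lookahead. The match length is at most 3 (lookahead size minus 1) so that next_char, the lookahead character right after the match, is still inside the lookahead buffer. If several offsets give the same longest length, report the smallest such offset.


Try each offset into the search buffer:
  offset=1 (pos 6, char 'd'): match length 0
  offset=2 (pos 5, char 'b'): match length 0
  offset=3 (pos 4, char 'b'): match length 0
  offset=4 (pos 3, char 'b'): match length 0
  offset=5 (pos 2, char 'b'): match length 0
  offset=6 (pos 1, char 'f'): match length 2
  offset=7 (pos 0, char 'b'): match length 0
Longest match has length 2 at offset 6.
next_char = character at position 7 + 2 = 9 -> 'd'

Best match: offset=6, length=2 (matching 'fb' starting at position 1)
LZ77 triple: (6, 2, 'd')


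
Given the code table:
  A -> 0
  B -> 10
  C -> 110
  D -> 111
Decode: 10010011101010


Decoding:
10 -> B
0 -> A
10 -> B
0 -> A
111 -> D
0 -> A
10 -> B
10 -> B


Result: BABADABB


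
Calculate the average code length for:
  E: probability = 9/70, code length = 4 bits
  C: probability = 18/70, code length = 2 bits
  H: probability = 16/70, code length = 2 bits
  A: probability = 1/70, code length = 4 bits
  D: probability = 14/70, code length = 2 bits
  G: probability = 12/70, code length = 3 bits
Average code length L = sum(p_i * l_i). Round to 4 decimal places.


Weighted contributions p_i * l_i:
  E: (9/70) * 4 = 36/70
  C: (18/70) * 2 = 36/70
  H: (16/70) * 2 = 32/70
  A: (1/70) * 4 = 4/70
  D: (14/70) * 2 = 28/70
  G: (12/70) * 3 = 36/70
Sum = (36 + 36 + 32 + 4 + 28 + 36)/70 = 172/70

L = 172/70 = 2.4571 bits/symbol


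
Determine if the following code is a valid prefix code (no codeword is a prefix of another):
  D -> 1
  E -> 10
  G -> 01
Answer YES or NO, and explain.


Checking each pair (does one codeword prefix another?):
  D='1' vs E='10': prefix -- VIOLATION

NO -- this is NOT a valid prefix code. D (1) is a prefix of E (10).


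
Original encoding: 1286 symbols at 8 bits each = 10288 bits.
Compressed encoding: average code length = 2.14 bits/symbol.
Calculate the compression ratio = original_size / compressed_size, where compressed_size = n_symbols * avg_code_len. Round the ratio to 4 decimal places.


original_size = n_symbols * orig_bits = 1286 * 8 = 10288 bits
compressed_size = n_symbols * avg_code_len = 1286 * 2.14 = 2752.04 bits
ratio = original_size / compressed_size = 10288 / 2752.04 = 3.7383

Compression ratio = 3.7383


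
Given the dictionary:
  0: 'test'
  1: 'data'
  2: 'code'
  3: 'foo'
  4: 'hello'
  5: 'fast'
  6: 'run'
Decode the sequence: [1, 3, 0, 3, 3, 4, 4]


Look up each index in the dictionary:
  1 -> 'data'
  3 -> 'foo'
  0 -> 'test'
  3 -> 'foo'
  3 -> 'foo'
  4 -> 'hello'
  4 -> 'hello'

Decoded: "data foo test foo foo hello hello"


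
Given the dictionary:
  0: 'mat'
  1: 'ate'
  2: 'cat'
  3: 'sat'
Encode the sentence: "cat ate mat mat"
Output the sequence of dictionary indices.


Look up each word in the dictionary:
  'cat' -> 2
  'ate' -> 1
  'mat' -> 0
  'mat' -> 0

Encoded: [2, 1, 0, 0]


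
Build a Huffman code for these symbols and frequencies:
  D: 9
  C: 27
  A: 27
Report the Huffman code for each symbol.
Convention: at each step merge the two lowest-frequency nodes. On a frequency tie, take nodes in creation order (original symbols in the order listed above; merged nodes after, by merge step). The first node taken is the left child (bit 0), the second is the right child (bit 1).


Huffman tree construction:
Step 1: Merge D(9) + C(27) = 36
Step 2: Merge A(27) + (D+C)(36) = 63
Read each symbol's code off the tree from the root (left child = 0, right child = 1).

Codes:
  D: 10 (length 2)
  C: 11 (length 2)
  A: 0 (length 1)
Average code length: 99/63 = 1.5714 bits/symbol


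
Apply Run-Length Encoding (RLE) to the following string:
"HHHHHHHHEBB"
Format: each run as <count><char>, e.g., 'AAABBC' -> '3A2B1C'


Scanning runs left to right:
  i=0: run of 'H' x 8 -> '8H'
  i=8: run of 'E' x 1 -> '1E'
  i=9: run of 'B' x 2 -> '2B'

RLE = 8H1E2B


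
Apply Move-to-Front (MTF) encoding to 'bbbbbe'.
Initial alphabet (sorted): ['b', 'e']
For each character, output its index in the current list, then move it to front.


MTF encoding:
'b': index 0 in ['b', 'e'] -> ['b', 'e']
'b': index 0 in ['b', 'e'] -> ['b', 'e']
'b': index 0 in ['b', 'e'] -> ['b', 'e']
'b': index 0 in ['b', 'e'] -> ['b', 'e']
'b': index 0 in ['b', 'e'] -> ['b', 'e']
'e': index 1 in ['b', 'e'] -> ['e', 'b']


Output: [0, 0, 0, 0, 0, 1]


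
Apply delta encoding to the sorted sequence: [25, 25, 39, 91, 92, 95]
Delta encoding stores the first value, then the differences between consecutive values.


First value: 25
Deltas:
  25 - 25 = 0
  39 - 25 = 14
  91 - 39 = 52
  92 - 91 = 1
  95 - 92 = 3


Delta encoded: [25, 0, 14, 52, 1, 3]


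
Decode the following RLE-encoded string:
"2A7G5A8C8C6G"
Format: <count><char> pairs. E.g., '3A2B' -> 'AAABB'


Expanding each <count><char> pair:
  2A -> 'AA'
  7G -> 'GGGGGGG'
  5A -> 'AAAAA'
  8C -> 'CCCCCCCC'
  8C -> 'CCCCCCCC'
  6G -> 'GGGGGG'

Decoded = AAGGGGGGGAAAAACCCCCCCCCCCCCCCCGGGGGG
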